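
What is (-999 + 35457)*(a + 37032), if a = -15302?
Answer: 748772340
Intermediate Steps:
(-999 + 35457)*(a + 37032) = (-999 + 35457)*(-15302 + 37032) = 34458*21730 = 748772340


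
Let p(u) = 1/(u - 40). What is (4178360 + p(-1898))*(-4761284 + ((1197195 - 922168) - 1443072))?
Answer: -16004566741827797/646 ≈ -2.4775e+13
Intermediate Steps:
p(u) = 1/(-40 + u)
(4178360 + p(-1898))*(-4761284 + ((1197195 - 922168) - 1443072)) = (4178360 + 1/(-40 - 1898))*(-4761284 + ((1197195 - 922168) - 1443072)) = (4178360 + 1/(-1938))*(-4761284 + (275027 - 1443072)) = (4178360 - 1/1938)*(-4761284 - 1168045) = (8097661679/1938)*(-5929329) = -16004566741827797/646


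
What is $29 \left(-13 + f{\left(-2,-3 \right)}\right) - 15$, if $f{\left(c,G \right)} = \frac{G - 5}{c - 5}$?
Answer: $- \frac{2512}{7} \approx -358.86$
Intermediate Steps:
$f{\left(c,G \right)} = \frac{-5 + G}{-5 + c}$
$29 \left(-13 + f{\left(-2,-3 \right)}\right) - 15 = 29 \left(-13 + \frac{-5 - 3}{-5 - 2}\right) - 15 = 29 \left(-13 + \frac{1}{-7} \left(-8\right)\right) - 15 = 29 \left(-13 - - \frac{8}{7}\right) - 15 = 29 \left(-13 + \frac{8}{7}\right) - 15 = 29 \left(- \frac{83}{7}\right) - 15 = - \frac{2407}{7} - 15 = - \frac{2512}{7}$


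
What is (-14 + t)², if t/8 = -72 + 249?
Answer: 1965604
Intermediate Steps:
t = 1416 (t = 8*(-72 + 249) = 8*177 = 1416)
(-14 + t)² = (-14 + 1416)² = 1402² = 1965604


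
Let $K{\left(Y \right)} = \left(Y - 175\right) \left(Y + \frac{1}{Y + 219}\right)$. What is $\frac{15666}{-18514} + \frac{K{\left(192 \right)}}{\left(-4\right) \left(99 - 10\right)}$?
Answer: $- \frac{13564553125}{1354447212} \approx -10.015$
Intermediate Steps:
$K{\left(Y \right)} = \left(-175 + Y\right) \left(Y + \frac{1}{219 + Y}\right)$
$\frac{15666}{-18514} + \frac{K{\left(192 \right)}}{\left(-4\right) \left(99 - 10\right)} = \frac{15666}{-18514} + \frac{\frac{1}{219 + 192} \left(-175 + 192^{3} - 7358208 + 44 \cdot 192^{2}\right)}{\left(-4\right) \left(99 - 10\right)} = 15666 \left(- \frac{1}{18514}\right) + \frac{\frac{1}{411} \left(-175 + 7077888 - 7358208 + 44 \cdot 36864\right)}{\left(-4\right) 89} = - \frac{7833}{9257} + \frac{\frac{1}{411} \left(-175 + 7077888 - 7358208 + 1622016\right)}{-356} = - \frac{7833}{9257} + \frac{1}{411} \cdot 1341521 \left(- \frac{1}{356}\right) = - \frac{7833}{9257} + \frac{1341521}{411} \left(- \frac{1}{356}\right) = - \frac{7833}{9257} - \frac{1341521}{146316} = - \frac{13564553125}{1354447212}$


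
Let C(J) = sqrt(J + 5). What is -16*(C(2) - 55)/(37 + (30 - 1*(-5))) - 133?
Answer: -1087/9 - 2*sqrt(7)/9 ≈ -121.37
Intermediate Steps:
C(J) = sqrt(5 + J)
-16*(C(2) - 55)/(37 + (30 - 1*(-5))) - 133 = -16*(sqrt(5 + 2) - 55)/(37 + (30 - 1*(-5))) - 133 = -16*(sqrt(7) - 55)/(37 + (30 + 5)) - 133 = -16*(-55 + sqrt(7))/(37 + 35) - 133 = -16*(-55 + sqrt(7))/72 - 133 = -16*(-55/72 + sqrt(7)/72) - 133 = (110/9 - 2*sqrt(7)/9) - 133 = -1087/9 - 2*sqrt(7)/9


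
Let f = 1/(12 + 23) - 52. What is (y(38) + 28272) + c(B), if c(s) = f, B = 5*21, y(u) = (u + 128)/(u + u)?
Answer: 37535543/1330 ≈ 28222.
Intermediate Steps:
f = -1819/35 (f = 1/35 - 52 = -1819/35 ≈ -51.971)
y(u) = (128 + u)/(2*u) (y(u) = (128 + u)/((2*u)) = (128 + u)*(1/(2*u)) = (128 + u)/(2*u))
B = 105
c(s) = -1819/35
(y(38) + 28272) + c(B) = ((½)*(128 + 38)/38 + 28272) - 1819/35 = ((½)*(1/38)*166 + 28272) - 1819/35 = (83/38 + 28272) - 1819/35 = 1074419/38 - 1819/35 = 37535543/1330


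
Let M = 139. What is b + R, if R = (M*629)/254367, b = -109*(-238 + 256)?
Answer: -498980623/254367 ≈ -1961.7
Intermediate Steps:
b = -1962 (b = -109*18 = -1962)
R = 87431/254367 (R = (139*629)/254367 = 87431*(1/254367) = 87431/254367 ≈ 0.34372)
b + R = -1962 + 87431/254367 = -498980623/254367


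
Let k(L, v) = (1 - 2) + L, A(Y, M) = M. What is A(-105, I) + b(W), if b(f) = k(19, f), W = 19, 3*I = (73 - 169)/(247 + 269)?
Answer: 2314/129 ≈ 17.938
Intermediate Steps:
I = -8/129 (I = ((73 - 169)/(247 + 269))/3 = (-96/516)/3 = (-96*1/516)/3 = (1/3)*(-8/43) = -8/129 ≈ -0.062016)
k(L, v) = -1 + L
b(f) = 18 (b(f) = -1 + 19 = 18)
A(-105, I) + b(W) = -8/129 + 18 = 2314/129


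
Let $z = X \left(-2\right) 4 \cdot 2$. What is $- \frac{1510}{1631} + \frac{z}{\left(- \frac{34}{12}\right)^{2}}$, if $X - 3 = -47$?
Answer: $\frac{40899674}{471359} \approx 86.77$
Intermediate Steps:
$X = -44$ ($X = 3 - 47 = -44$)
$z = 704$ ($z = - 44 \left(-2\right) 4 \cdot 2 = - 44 \left(\left(-8\right) 2\right) = \left(-44\right) \left(-16\right) = 704$)
$- \frac{1510}{1631} + \frac{z}{\left(- \frac{34}{12}\right)^{2}} = - \frac{1510}{1631} + \frac{704}{\left(- \frac{34}{12}\right)^{2}} = \left(-1510\right) \frac{1}{1631} + \frac{704}{\left(\left(-34\right) \frac{1}{12}\right)^{2}} = - \frac{1510}{1631} + \frac{704}{\left(- \frac{17}{6}\right)^{2}} = - \frac{1510}{1631} + \frac{704}{\frac{289}{36}} = - \frac{1510}{1631} + 704 \cdot \frac{36}{289} = - \frac{1510}{1631} + \frac{25344}{289} = \frac{40899674}{471359}$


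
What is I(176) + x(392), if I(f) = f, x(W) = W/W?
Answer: 177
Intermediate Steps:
x(W) = 1
I(176) + x(392) = 176 + 1 = 177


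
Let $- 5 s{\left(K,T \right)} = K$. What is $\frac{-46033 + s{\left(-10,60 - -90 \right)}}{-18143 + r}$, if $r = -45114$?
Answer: $\frac{46031}{63257} \approx 0.72768$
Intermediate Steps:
$s{\left(K,T \right)} = - \frac{K}{5}$
$\frac{-46033 + s{\left(-10,60 - -90 \right)}}{-18143 + r} = \frac{-46033 - -2}{-18143 - 45114} = \frac{-46033 + 2}{-63257} = \left(-46031\right) \left(- \frac{1}{63257}\right) = \frac{46031}{63257}$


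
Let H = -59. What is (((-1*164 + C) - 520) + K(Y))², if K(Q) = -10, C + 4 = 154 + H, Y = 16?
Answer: 363609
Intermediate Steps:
C = 91 (C = -4 + (154 - 59) = -4 + 95 = 91)
(((-1*164 + C) - 520) + K(Y))² = (((-1*164 + 91) - 520) - 10)² = (((-164 + 91) - 520) - 10)² = ((-73 - 520) - 10)² = (-593 - 10)² = (-603)² = 363609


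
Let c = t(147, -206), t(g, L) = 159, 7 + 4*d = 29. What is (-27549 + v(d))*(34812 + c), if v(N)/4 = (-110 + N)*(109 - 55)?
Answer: -1752781491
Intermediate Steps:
d = 11/2 (d = -7/4 + (¼)*29 = -7/4 + 29/4 = 11/2 ≈ 5.5000)
c = 159
v(N) = -23760 + 216*N (v(N) = 4*((-110 + N)*(109 - 55)) = 4*((-110 + N)*54) = 4*(-5940 + 54*N) = -23760 + 216*N)
(-27549 + v(d))*(34812 + c) = (-27549 + (-23760 + 216*(11/2)))*(34812 + 159) = (-27549 + (-23760 + 1188))*34971 = (-27549 - 22572)*34971 = -50121*34971 = -1752781491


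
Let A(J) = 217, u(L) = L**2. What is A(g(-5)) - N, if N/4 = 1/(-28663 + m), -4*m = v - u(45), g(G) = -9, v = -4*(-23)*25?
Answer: 24939175/114927 ≈ 217.00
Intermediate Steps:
v = 2300 (v = 92*25 = 2300)
m = -275/4 (m = -(2300 - 1*45**2)/4 = -(2300 - 1*2025)/4 = -(2300 - 2025)/4 = -1/4*275 = -275/4 ≈ -68.750)
N = -16/114927 (N = 4/(-28663 - 275/4) = 4/(-114927/4) = 4*(-4/114927) = -16/114927 ≈ -0.00013922)
A(g(-5)) - N = 217 - 1*(-16/114927) = 217 + 16/114927 = 24939175/114927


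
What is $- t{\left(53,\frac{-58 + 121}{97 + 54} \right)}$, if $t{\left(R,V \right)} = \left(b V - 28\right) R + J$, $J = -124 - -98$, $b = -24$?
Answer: $\frac{308146}{151} \approx 2040.7$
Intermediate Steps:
$J = -26$ ($J = -124 + 98 = -26$)
$t{\left(R,V \right)} = -26 + R \left(-28 - 24 V\right)$ ($t{\left(R,V \right)} = \left(- 24 V - 28\right) R - 26 = \left(-28 - 24 V\right) R - 26 = R \left(-28 - 24 V\right) - 26 = -26 + R \left(-28 - 24 V\right)$)
$- t{\left(53,\frac{-58 + 121}{97 + 54} \right)} = - (-26 - 1484 - 1272 \frac{-58 + 121}{97 + 54}) = - (-26 - 1484 - 1272 \cdot \frac{63}{151}) = - (-26 - 1484 - \frac{80136}{151}) = \left(-1\right) \left(- \frac{308146}{151}\right) = \frac{308146}{151}$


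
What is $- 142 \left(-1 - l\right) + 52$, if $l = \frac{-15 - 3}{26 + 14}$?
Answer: $\frac{1301}{10} \approx 130.1$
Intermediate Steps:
$l = - \frac{9}{20}$ ($l = - \frac{18}{40} = \left(-18\right) \frac{1}{40} = - \frac{9}{20} \approx -0.45$)
$- 142 \left(-1 - l\right) + 52 = - 142 \left(-1 - - \frac{9}{20}\right) + 52 = - 142 \left(-1 + \frac{9}{20}\right) + 52 = \left(-142\right) \left(- \frac{11}{20}\right) + 52 = \frac{781}{10} + 52 = \frac{1301}{10}$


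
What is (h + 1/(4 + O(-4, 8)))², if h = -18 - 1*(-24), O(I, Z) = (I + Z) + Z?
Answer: 9409/256 ≈ 36.754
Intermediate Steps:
O(I, Z) = I + 2*Z
h = 6 (h = -18 + 24 = 6)
(h + 1/(4 + O(-4, 8)))² = (6 + 1/(4 + (-4 + 2*8)))² = (6 + 1/(4 + (-4 + 16)))² = (6 + 1/(4 + 12))² = (6 + 1/16)² = (97/16)² = 9409/256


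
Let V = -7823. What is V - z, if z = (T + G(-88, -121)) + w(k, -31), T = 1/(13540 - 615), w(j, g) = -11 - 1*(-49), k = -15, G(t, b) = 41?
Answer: -102133351/12925 ≈ -7902.0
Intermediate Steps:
w(j, g) = 38 (w(j, g) = -11 + 49 = 38)
T = 1/12925 ≈ 7.7369e-5
z = 1021076/12925 (z = (1/12925 + 41) + 38 = 529926/12925 + 38 = 1021076/12925 ≈ 79.000)
V - z = -7823 - 1*1021076/12925 = -7823 - 1021076/12925 = -102133351/12925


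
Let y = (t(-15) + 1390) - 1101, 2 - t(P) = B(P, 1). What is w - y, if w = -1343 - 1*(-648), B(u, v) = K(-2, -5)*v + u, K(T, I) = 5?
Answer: -996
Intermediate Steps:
B(u, v) = u + 5*v (B(u, v) = 5*v + u = u + 5*v)
t(P) = -3 - P (t(P) = 2 - (P + 5*1) = 2 - (P + 5) = 2 - (5 + P) = 2 + (-5 - P) = -3 - P)
y = 301 (y = ((-3 - 1*(-15)) + 1390) - 1101 = ((-3 + 15) + 1390) - 1101 = (12 + 1390) - 1101 = 1402 - 1101 = 301)
w = -695 (w = -1343 + 648 = -695)
w - y = -695 - 1*301 = -695 - 301 = -996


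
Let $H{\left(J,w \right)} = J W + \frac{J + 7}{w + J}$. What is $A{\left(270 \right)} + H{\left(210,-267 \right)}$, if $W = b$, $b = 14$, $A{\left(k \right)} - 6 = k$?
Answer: $\frac{183095}{57} \approx 3212.2$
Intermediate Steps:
$A{\left(k \right)} = 6 + k$
$W = 14$
$H{\left(J,w \right)} = 14 J + \frac{7 + J}{J + w}$ ($H{\left(J,w \right)} = J 14 + \frac{J + 7}{w + J} = 14 J + \frac{7 + J}{J + w}$)
$A{\left(270 \right)} + H{\left(210,-267 \right)} = \left(6 + 270\right) + \frac{7 + 210 + 14 \cdot 210^{2} + 14 \cdot 210 \left(-267\right)}{210 - 267} = 276 + \frac{7 + 210 + 14 \cdot 44100 - 784980}{-57} = 276 - \frac{7 + 210 + 617400 - 784980}{57} = 276 - - \frac{167363}{57} = 276 + \frac{167363}{57} = \frac{183095}{57}$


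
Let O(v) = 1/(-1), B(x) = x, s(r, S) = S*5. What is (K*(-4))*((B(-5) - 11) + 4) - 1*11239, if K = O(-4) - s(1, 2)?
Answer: -11767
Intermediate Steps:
s(r, S) = 5*S
O(v) = -1
K = -11 (K = -1 - 5*2 = -1 - 1*10 = -1 - 10 = -11)
(K*(-4))*((B(-5) - 11) + 4) - 1*11239 = (-11*(-4))*((-5 - 11) + 4) - 1*11239 = 44*(-16 + 4) - 11239 = 44*(-12) - 11239 = -528 - 11239 = -11767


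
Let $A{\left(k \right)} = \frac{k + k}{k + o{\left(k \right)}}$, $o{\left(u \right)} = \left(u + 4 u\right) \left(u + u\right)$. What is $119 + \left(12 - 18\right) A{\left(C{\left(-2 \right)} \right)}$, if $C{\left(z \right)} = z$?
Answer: $\frac{2273}{19} \approx 119.63$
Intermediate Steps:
$o{\left(u \right)} = 10 u^{2}$ ($o{\left(u \right)} = 5 u 2 u = 10 u^{2}$)
$A{\left(k \right)} = \frac{2 k}{k + 10 k^{2}}$ ($A{\left(k \right)} = \frac{k + k}{k + 10 k^{2}} = \frac{2 k}{k + 10 k^{2}}$)
$119 + \left(12 - 18\right) A{\left(C{\left(-2 \right)} \right)} = 119 + \left(12 - 18\right) \frac{2}{1 + 10 \left(-2\right)} = 119 - 6 \frac{2}{1 - 20} = 119 - 6 \frac{2}{-19} = 119 - 6 \cdot 2 \left(- \frac{1}{19}\right) = 119 - - \frac{12}{19} = 119 + \frac{12}{19} = \frac{2273}{19}$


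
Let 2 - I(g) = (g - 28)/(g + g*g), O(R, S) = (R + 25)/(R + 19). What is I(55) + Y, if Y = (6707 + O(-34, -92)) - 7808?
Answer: -3383099/3080 ≈ -1098.4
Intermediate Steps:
O(R, S) = (25 + R)/(19 + R)
I(g) = 2 - (-28 + g)/(g + g²) (I(g) = 2 - (g - 28)/(g + g*g) = 2 - (-28 + g)/(g + g²))
Y = -5502/5 (Y = (6707 + (25 - 34)/(19 - 34)) - 7808 = (6707 - 9/(-15)) - 7808 = (6707 - 1/15*(-9)) - 7808 = (6707 + ⅗) - 7808 = 33538/5 - 7808 = -5502/5 ≈ -1100.4)
I(55) + Y = (28 + 55 + 2*55²)/(55*(1 + 55)) - 5502/5 = (1/55)*(28 + 55 + 2*3025)/56 - 5502/5 = (1/55)*(1/56)*(28 + 55 + 6050) - 5502/5 = (1/55)*(1/56)*6133 - 5502/5 = 6133/3080 - 5502/5 = -3383099/3080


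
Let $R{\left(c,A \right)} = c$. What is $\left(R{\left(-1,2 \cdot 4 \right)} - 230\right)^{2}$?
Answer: $53361$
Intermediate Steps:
$\left(R{\left(-1,2 \cdot 4 \right)} - 230\right)^{2} = \left(-1 - 230\right)^{2} = \left(-231\right)^{2} = 53361$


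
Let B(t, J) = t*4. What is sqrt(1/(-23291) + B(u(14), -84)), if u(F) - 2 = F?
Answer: sqrt(34718100293)/23291 ≈ 8.0000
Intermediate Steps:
u(F) = 2 + F
B(t, J) = 4*t
sqrt(1/(-23291) + B(u(14), -84)) = sqrt(1/(-23291) + 4*(2 + 14)) = sqrt(-1/23291 + 4*16) = sqrt(-1/23291 + 64) = sqrt(1490623/23291) = sqrt(34718100293)/23291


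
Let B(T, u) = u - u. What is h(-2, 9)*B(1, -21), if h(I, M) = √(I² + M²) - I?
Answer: 0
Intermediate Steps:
B(T, u) = 0
h(-2, 9)*B(1, -21) = (√((-2)² + 9²) - 1*(-2))*0 = (√(4 + 81) + 2)*0 = (√85 + 2)*0 = (2 + √85)*0 = 0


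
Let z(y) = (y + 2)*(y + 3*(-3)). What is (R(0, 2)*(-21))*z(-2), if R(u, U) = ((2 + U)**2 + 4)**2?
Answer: 0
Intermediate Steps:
z(y) = (-9 + y)*(2 + y) (z(y) = (2 + y)*(y - 9) = (2 + y)*(-9 + y) = (-9 + y)*(2 + y))
R(u, U) = (4 + (2 + U)**2)**2
(R(0, 2)*(-21))*z(-2) = ((4 + (2 + 2)**2)**2*(-21))*(-18 + (-2)**2 - 7*(-2)) = ((4 + 4**2)**2*(-21))*(-18 + 4 + 14) = ((4 + 16)**2*(-21))*0 = (20**2*(-21))*0 = (400*(-21))*0 = -8400*0 = 0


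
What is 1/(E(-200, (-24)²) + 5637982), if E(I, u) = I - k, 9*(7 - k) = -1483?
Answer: 9/50738492 ≈ 1.7738e-7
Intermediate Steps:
k = 1546/9 (k = 7 - ⅑*(-1483) = 7 + 1483/9 = 1546/9 ≈ 171.78)
E(I, u) = -1546/9 + I (E(I, u) = I - 1*1546/9 = I - 1546/9 = -1546/9 + I)
1/(E(-200, (-24)²) + 5637982) = 1/((-1546/9 - 200) + 5637982) = 1/(-3346/9 + 5637982) = 1/(50738492/9) = 9/50738492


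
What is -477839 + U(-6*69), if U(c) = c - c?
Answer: -477839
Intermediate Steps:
U(c) = 0
-477839 + U(-6*69) = -477839 + 0 = -477839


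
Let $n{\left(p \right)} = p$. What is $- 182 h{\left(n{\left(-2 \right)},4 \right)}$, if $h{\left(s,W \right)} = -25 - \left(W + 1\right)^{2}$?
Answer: $9100$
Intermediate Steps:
$h{\left(s,W \right)} = -25 - \left(1 + W\right)^{2}$
$- 182 h{\left(n{\left(-2 \right)},4 \right)} = - 182 \left(-25 - \left(1 + 4\right)^{2}\right) = - 182 \left(-25 - 5^{2}\right) = - 182 \left(-25 - 25\right) = \left(-182\right) \left(-50\right) = 9100$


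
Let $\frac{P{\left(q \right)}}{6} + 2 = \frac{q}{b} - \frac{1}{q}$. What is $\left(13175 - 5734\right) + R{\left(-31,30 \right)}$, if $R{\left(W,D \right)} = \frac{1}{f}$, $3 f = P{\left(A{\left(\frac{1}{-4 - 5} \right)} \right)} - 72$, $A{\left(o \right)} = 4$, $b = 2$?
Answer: $\frac{364607}{49} \approx 7441.0$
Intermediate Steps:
$P{\left(q \right)} = -12 - \frac{6}{q} + 3 q$ ($P{\left(q \right)} = -12 + 6 \left(\frac{q}{2} - \frac{1}{q}\right) = -12 + \left(- \frac{6}{q} + 3 q\right) = -12 - \frac{6}{q} + 3 q$)
$f = - \frac{49}{2}$ ($f = \frac{\left(-12 - \frac{6}{4} + 3 \cdot 4\right) - 72}{3} = \frac{\left(-12 - \frac{3}{2} + 12\right) - 72}{3} = \frac{- \frac{3}{2} - 72}{3} = \frac{1}{3} \left(- \frac{147}{2}\right) = - \frac{49}{2} \approx -24.5$)
$R{\left(W,D \right)} = - \frac{2}{49}$ ($R{\left(W,D \right)} = \frac{1}{- \frac{49}{2}} = - \frac{2}{49}$)
$\left(13175 - 5734\right) + R{\left(-31,30 \right)} = \left(13175 - 5734\right) - \frac{2}{49} = 7441 - \frac{2}{49} = \frac{364607}{49}$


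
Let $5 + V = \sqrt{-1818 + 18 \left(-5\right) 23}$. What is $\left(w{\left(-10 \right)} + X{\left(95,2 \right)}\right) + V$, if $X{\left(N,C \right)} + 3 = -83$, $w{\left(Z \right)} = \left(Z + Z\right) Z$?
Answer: $109 + 36 i \sqrt{3} \approx 109.0 + 62.354 i$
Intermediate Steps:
$w{\left(Z \right)} = 2 Z^{2}$ ($w{\left(Z \right)} = 2 Z Z = 2 Z^{2}$)
$X{\left(N,C \right)} = -86$ ($X{\left(N,C \right)} = -3 - 83 = -86$)
$V = -5 + 36 i \sqrt{3}$ ($V = -5 + \sqrt{-1818 + 18 \left(-5\right) 23} = -5 + \sqrt{-1818 - 2070} = -5 + \sqrt{-3888} = -5 + 36 i \sqrt{3} \approx -5.0 + 62.354 i$)
$\left(w{\left(-10 \right)} + X{\left(95,2 \right)}\right) + V = \left(2 \left(-10\right)^{2} - 86\right) - \left(5 - 36 i \sqrt{3}\right) = \left(2 \cdot 100 - 86\right) - \left(5 - 36 i \sqrt{3}\right) = \left(200 - 86\right) - \left(5 - 36 i \sqrt{3}\right) = 114 - \left(5 - 36 i \sqrt{3}\right) = 109 + 36 i \sqrt{3}$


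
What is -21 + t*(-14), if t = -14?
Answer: 175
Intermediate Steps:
-21 + t*(-14) = -21 - 14*(-14) = -21 + 196 = 175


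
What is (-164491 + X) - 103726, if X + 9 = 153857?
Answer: -114369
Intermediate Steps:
X = 153848 (X = -9 + 153857 = 153848)
(-164491 + X) - 103726 = (-164491 + 153848) - 103726 = -10643 - 103726 = -114369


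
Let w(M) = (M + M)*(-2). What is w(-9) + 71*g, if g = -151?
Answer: -10685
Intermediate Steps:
w(M) = -4*M (w(M) = (2*M)*(-2) = -4*M)
w(-9) + 71*g = -4*(-9) + 71*(-151) = 36 - 10721 = -10685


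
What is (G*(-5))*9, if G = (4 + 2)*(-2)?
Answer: 540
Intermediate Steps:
G = -12 (G = 6*(-2) = -12)
(G*(-5))*9 = -12*(-5)*9 = 60*9 = 540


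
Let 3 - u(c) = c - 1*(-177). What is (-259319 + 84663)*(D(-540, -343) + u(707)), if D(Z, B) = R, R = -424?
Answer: 227926080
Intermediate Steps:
u(c) = -174 - c (u(c) = 3 - (c - 1*(-177)) = 3 - (c + 177) = 3 - (177 + c) = 3 + (-177 - c) = -174 - c)
D(Z, B) = -424
(-259319 + 84663)*(D(-540, -343) + u(707)) = (-259319 + 84663)*(-424 + (-174 - 1*707)) = -174656*(-424 + (-174 - 707)) = -174656*(-424 - 881) = -174656*(-1305) = 227926080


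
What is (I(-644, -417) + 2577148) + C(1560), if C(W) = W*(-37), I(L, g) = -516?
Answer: 2518912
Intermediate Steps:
C(W) = -37*W
(I(-644, -417) + 2577148) + C(1560) = (-516 + 2577148) - 37*1560 = 2576632 - 57720 = 2518912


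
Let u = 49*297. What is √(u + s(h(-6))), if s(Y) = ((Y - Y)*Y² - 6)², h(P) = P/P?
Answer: 3*√1621 ≈ 120.78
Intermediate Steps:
h(P) = 1
s(Y) = 36 (s(Y) = (0*Y² - 6)² = (0 - 6)² = (-6)² = 36)
u = 14553
√(u + s(h(-6))) = √(14553 + 36) = √14589 = 3*√1621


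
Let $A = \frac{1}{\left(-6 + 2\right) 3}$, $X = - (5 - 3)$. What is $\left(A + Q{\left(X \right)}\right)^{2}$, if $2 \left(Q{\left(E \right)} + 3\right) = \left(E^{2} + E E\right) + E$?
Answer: $\frac{1}{144} \approx 0.0069444$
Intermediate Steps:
$X = -2$ ($X = \left(-1\right) 2 = -2$)
$A = - \frac{1}{12}$ ($A = \frac{1}{\left(-4\right) 3} = \frac{1}{-12} = - \frac{1}{12} \approx -0.083333$)
$Q{\left(E \right)} = -3 + E^{2} + \frac{E}{2}$ ($Q{\left(E \right)} = -3 + \frac{\left(E^{2} + E E\right) + E}{2} = -3 + \frac{\left(E^{2} + E^{2}\right) + E}{2} = -3 + \frac{2 E^{2} + E}{2} = -3 + \frac{E + 2 E^{2}}{2} = -3 + \left(E^{2} + \frac{E}{2}\right) = -3 + E^{2} + \frac{E}{2}$)
$\left(A + Q{\left(X \right)}\right)^{2} = \left(- \frac{1}{12} + \left(-3 + \left(-2\right)^{2} + \frac{1}{2} \left(-2\right)\right)\right)^{2} = \left(- \frac{1}{12} - 0\right)^{2} = \left(- \frac{1}{12} + 0\right)^{2} = \left(- \frac{1}{12}\right)^{2} = \frac{1}{144}$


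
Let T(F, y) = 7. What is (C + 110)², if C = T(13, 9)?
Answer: 13689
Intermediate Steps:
C = 7
(C + 110)² = (7 + 110)² = 117² = 13689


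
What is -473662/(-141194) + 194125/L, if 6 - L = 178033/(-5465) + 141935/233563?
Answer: 17504382500973639869/3421467902391678 ≈ 5116.0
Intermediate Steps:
L = 48464777574/1276421795 (L = 6 - (178033/(-5465) + 141935/233563) = 6 - (178033*(-1/5465) + 141935*(1/233563)) = 6 - (-178033/5465 + 141935/233563) = 6 - 1*(-40806246804/1276421795) = 6 + 40806246804/1276421795 = 48464777574/1276421795 ≈ 37.969)
-473662/(-141194) + 194125/L = -473662/(-141194) + 194125/(48464777574/1276421795) = -473662*(-1/141194) + 194125*(1276421795/48464777574) = 236831/70597 + 247785380954375/48464777574 = 17504382500973639869/3421467902391678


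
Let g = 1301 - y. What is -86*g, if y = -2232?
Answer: -303838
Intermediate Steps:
g = 3533 (g = 1301 - 1*(-2232) = 1301 + 2232 = 3533)
-86*g = -86*3533 = -303838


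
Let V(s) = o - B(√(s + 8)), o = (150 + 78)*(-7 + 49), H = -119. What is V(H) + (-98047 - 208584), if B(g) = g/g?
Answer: -297056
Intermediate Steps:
B(g) = 1
o = 9576 (o = 228*42 = 9576)
V(s) = 9575 (V(s) = 9576 - 1*1 = 9576 - 1 = 9575)
V(H) + (-98047 - 208584) = 9575 + (-98047 - 208584) = 9575 - 306631 = -297056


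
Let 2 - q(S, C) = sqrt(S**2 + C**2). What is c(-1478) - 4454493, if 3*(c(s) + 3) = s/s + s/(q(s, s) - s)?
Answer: -1213052623299/272321 + 546121*sqrt(2)/1633926 ≈ -4.4545e+6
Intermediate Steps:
q(S, C) = 2 - sqrt(C**2 + S**2) (q(S, C) = 2 - sqrt(S**2 + C**2) = 2 - sqrt(C**2 + S**2))
c(s) = -8/3 + s/(3*(2 - s - sqrt(2)*sqrt(s**2))) (c(s) = -3 + (s/s + s/((2 - sqrt(s**2 + s**2)) - s))/3 = -3 + (1 + s/((2 - sqrt(2*s**2)) - s))/3 = -3 + (1 + s/((2 - sqrt(2)*sqrt(s**2)) - s))/3 = -3 + (1 + s/(2 - s - sqrt(2)*sqrt(s**2)))/3 = -3 + (1/3 + s/(3*(2 - s - sqrt(2)*sqrt(s**2)))) = -8/3 + s/(3*(2 - s - sqrt(2)*sqrt(s**2))))
c(-1478) - 4454493 = (16 - 9*(-1478) - 8*sqrt(2)*sqrt((-1478)**2))/(3*(-2 - 1478 + sqrt(2)*sqrt((-1478)**2))) - 4454493 = (16 + 13302 - 8*sqrt(2)*sqrt(2184484))/(3*(-2 - 1478 + sqrt(2)*sqrt(2184484))) - 4454493 = (16 + 13302 - 8*sqrt(2)*1478)/(3*(-2 - 1478 + sqrt(2)*1478)) - 4454493 = (16 + 13302 - 11824*sqrt(2))/(3*(-2 - 1478 + 1478*sqrt(2))) - 4454493 = (13318 - 11824*sqrt(2))/(3*(-1480 + 1478*sqrt(2))) - 4454493 = -4454493 + (13318 - 11824*sqrt(2))/(3*(-1480 + 1478*sqrt(2)))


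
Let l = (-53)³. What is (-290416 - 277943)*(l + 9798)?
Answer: 79046801361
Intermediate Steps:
l = -148877
(-290416 - 277943)*(l + 9798) = (-290416 - 277943)*(-148877 + 9798) = -568359*(-139079) = 79046801361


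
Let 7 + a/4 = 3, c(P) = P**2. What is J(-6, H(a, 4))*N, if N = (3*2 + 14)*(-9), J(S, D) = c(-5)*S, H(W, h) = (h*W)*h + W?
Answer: 27000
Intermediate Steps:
a = -16 (a = -28 + 4*3 = -28 + 12 = -16)
H(W, h) = W + W*h**2 (H(W, h) = (W*h)*h + W = W*h**2 + W = W + W*h**2)
J(S, D) = 25*S (J(S, D) = (-5)**2*S = 25*S)
N = -180 (N = (6 + 14)*(-9) = 20*(-9) = -180)
J(-6, H(a, 4))*N = (25*(-6))*(-180) = -150*(-180) = 27000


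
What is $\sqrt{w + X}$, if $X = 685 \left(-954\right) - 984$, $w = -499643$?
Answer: $19 i \sqrt{3197} \approx 1074.3 i$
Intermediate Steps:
$X = -654474$ ($X = -653490 - 984 = -654474$)
$\sqrt{w + X} = \sqrt{-499643 - 654474} = \sqrt{-1154117} = 19 i \sqrt{3197}$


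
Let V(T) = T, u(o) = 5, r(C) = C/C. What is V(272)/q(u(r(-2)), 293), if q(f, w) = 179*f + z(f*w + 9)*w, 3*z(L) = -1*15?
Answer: -136/285 ≈ -0.47719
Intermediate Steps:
r(C) = 1
z(L) = -5 (z(L) = (-1*15)/3 = (⅓)*(-15) = -5)
q(f, w) = -5*w + 179*f (q(f, w) = 179*f - 5*w = -5*w + 179*f)
V(272)/q(u(r(-2)), 293) = 272/(-5*293 + 179*5) = 272/(-1465 + 895) = 272/(-570) = 272*(-1/570) = -136/285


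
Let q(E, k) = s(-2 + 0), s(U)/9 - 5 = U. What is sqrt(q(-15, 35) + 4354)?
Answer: sqrt(4381) ≈ 66.189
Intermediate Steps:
s(U) = 45 + 9*U
q(E, k) = 27 (q(E, k) = 45 + 9*(-2 + 0) = 45 + 9*(-2) = 45 - 18 = 27)
sqrt(q(-15, 35) + 4354) = sqrt(27 + 4354) = sqrt(4381)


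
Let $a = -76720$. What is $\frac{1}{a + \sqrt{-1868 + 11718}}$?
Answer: $- \frac{7672}{588594855} - \frac{\sqrt{394}}{1177189710} \approx -1.3051 \cdot 10^{-5}$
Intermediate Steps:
$\frac{1}{a + \sqrt{-1868 + 11718}} = \frac{1}{-76720 + \sqrt{-1868 + 11718}} = \frac{1}{-76720 + \sqrt{9850}} = \frac{1}{-76720 + 5 \sqrt{394}}$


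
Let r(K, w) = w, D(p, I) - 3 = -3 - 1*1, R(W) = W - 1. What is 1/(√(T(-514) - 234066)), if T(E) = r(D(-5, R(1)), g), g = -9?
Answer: -I*√9363/46815 ≈ -0.0020669*I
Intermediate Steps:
R(W) = -1 + W
D(p, I) = -1 (D(p, I) = 3 + (-3 - 1*1) = 3 + (-3 - 1) = 3 - 4 = -1)
T(E) = -9
1/(√(T(-514) - 234066)) = 1/(√(-9 - 234066)) = 1/(√(-234075)) = 1/(5*I*√9363) = -I*√9363/46815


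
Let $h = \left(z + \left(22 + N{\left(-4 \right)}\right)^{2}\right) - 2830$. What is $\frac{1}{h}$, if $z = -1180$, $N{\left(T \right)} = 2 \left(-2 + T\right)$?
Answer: $- \frac{1}{3910} \approx -0.00025575$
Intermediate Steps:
$N{\left(T \right)} = -4 + 2 T$
$h = -3910$ ($h = \left(-1180 + \left(22 + \left(-4 + 2 \left(-4\right)\right)\right)^{2}\right) - 2830 = \left(-1180 + \left(22 - 12\right)^{2}\right) - 2830 = \left(-1180 + 10^{2}\right) - 2830 = \left(-1180 + 100\right) - 2830 = -1080 - 2830 = -3910$)
$\frac{1}{h} = \frac{1}{-3910} = - \frac{1}{3910}$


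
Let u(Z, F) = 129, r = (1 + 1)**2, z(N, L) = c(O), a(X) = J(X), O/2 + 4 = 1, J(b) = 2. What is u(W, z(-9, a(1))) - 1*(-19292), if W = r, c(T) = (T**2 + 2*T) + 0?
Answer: 19421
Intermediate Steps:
O = -6 (O = -8 + 2*1 = -8 + 2 = -6)
a(X) = 2
c(T) = T**2 + 2*T
z(N, L) = 24 (z(N, L) = -6*(2 - 6) = -6*(-4) = 24)
r = 4 (r = 2**2 = 4)
W = 4
u(W, z(-9, a(1))) - 1*(-19292) = 129 - 1*(-19292) = 129 + 19292 = 19421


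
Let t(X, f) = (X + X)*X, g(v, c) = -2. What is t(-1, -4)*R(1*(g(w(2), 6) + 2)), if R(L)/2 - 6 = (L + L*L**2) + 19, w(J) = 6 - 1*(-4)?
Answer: 100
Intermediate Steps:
w(J) = 10 (w(J) = 6 + 4 = 10)
t(X, f) = 2*X**2 (t(X, f) = (2*X)*X = 2*X**2)
R(L) = 50 + 2*L + 2*L**3 (R(L) = 12 + 2*((L + L*L**2) + 19) = 12 + 2*((L + L**3) + 19) = 12 + 2*(19 + L + L**3) = 12 + (38 + 2*L + 2*L**3) = 50 + 2*L + 2*L**3)
t(-1, -4)*R(1*(g(w(2), 6) + 2)) = (2*(-1)**2)*(50 + 2*(1*(-2 + 2)) + 2*(1*(-2 + 2))**3) = (2*1)*(50 + 2*(1*0) + 2*(1*0)**3) = 2*(50 + 2*0 + 2*0**3) = 2*(50 + 0 + 2*0) = 2*(50 + 0 + 0) = 2*50 = 100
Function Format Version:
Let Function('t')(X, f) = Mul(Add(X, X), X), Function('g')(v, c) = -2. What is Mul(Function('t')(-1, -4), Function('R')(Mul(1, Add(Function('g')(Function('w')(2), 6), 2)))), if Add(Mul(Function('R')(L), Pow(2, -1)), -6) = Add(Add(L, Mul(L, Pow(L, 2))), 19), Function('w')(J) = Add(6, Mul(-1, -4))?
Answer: 100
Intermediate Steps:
Function('w')(J) = 10 (Function('w')(J) = Add(6, 4) = 10)
Function('t')(X, f) = Mul(2, Pow(X, 2)) (Function('t')(X, f) = Mul(Mul(2, X), X) = Mul(2, Pow(X, 2)))
Function('R')(L) = Add(50, Mul(2, L), Mul(2, Pow(L, 3))) (Function('R')(L) = Add(12, Mul(2, Add(Add(L, Mul(L, Pow(L, 2))), 19))) = Add(12, Mul(2, Add(Add(L, Pow(L, 3)), 19))) = Add(12, Mul(2, Add(19, L, Pow(L, 3)))) = Add(12, Add(38, Mul(2, L), Mul(2, Pow(L, 3)))) = Add(50, Mul(2, L), Mul(2, Pow(L, 3))))
Mul(Function('t')(-1, -4), Function('R')(Mul(1, Add(Function('g')(Function('w')(2), 6), 2)))) = Mul(Mul(2, Pow(-1, 2)), Add(50, Mul(2, Mul(1, Add(-2, 2))), Mul(2, Pow(Mul(1, Add(-2, 2)), 3)))) = Mul(Mul(2, 1), Add(50, Mul(2, Mul(1, 0)), Mul(2, Pow(Mul(1, 0), 3)))) = Mul(2, Add(50, Mul(2, 0), Mul(2, Pow(0, 3)))) = Mul(2, Add(50, 0, Mul(2, 0))) = Mul(2, Add(50, 0, 0)) = Mul(2, 50) = 100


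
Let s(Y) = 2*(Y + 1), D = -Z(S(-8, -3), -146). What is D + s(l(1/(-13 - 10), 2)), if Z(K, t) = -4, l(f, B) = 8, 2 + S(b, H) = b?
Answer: 22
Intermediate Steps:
S(b, H) = -2 + b
D = 4 (D = -1*(-4) = 4)
s(Y) = 2 + 2*Y (s(Y) = 2*(1 + Y) = 2 + 2*Y)
D + s(l(1/(-13 - 10), 2)) = 4 + (2 + 2*8) = 4 + (2 + 16) = 4 + 18 = 22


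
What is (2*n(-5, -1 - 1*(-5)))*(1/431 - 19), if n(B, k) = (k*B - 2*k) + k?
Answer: 393024/431 ≈ 911.89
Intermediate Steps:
n(B, k) = -k + B*k (n(B, k) = (B*k - 2*k) + k = (-2*k + B*k) + k = -k + B*k)
(2*n(-5, -1 - 1*(-5)))*(1/431 - 19) = (2*((-1 - 1*(-5))*(-1 - 5)))*(1/431 - 19) = (2*((-1 + 5)*(-6)))*(1/431 - 19) = (2*(4*(-6)))*(-8188/431) = (2*(-24))*(-8188/431) = -48*(-8188/431) = 393024/431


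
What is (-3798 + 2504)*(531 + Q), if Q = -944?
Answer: 534422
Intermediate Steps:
(-3798 + 2504)*(531 + Q) = (-3798 + 2504)*(531 - 944) = -1294*(-413) = 534422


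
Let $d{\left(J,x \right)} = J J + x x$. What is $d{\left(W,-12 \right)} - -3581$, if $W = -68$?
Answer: $8349$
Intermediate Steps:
$d{\left(J,x \right)} = J^{2} + x^{2}$
$d{\left(W,-12 \right)} - -3581 = \left(\left(-68\right)^{2} + \left(-12\right)^{2}\right) - -3581 = \left(4624 + 144\right) + 3581 = 4768 + 3581 = 8349$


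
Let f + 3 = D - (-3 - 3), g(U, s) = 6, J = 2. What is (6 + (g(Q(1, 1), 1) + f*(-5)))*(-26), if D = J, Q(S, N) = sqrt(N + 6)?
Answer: 338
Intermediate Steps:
Q(S, N) = sqrt(6 + N)
D = 2
f = 5 (f = -3 + (2 - (-3 - 3)) = -3 + (2 - 1*(-6)) = -3 + (2 + 6) = -3 + 8 = 5)
(6 + (g(Q(1, 1), 1) + f*(-5)))*(-26) = (6 + (6 + 5*(-5)))*(-26) = (6 + (6 - 25))*(-26) = (6 - 19)*(-26) = -13*(-26) = 338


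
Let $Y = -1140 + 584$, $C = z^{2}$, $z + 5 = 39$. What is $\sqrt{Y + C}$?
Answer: $10 \sqrt{6} \approx 24.495$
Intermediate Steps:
$z = 34$ ($z = -5 + 39 = 34$)
$C = 1156$ ($C = 34^{2} = 1156$)
$Y = -556$
$\sqrt{Y + C} = \sqrt{-556 + 1156} = \sqrt{600} = 10 \sqrt{6}$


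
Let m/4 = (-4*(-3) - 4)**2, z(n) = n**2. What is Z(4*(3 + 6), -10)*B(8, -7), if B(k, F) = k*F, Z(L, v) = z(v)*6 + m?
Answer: -47936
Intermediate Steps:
m = 256 (m = 4*(-4*(-3) - 4)**2 = 4*(12 - 4)**2 = 4*8**2 = 4*64 = 256)
Z(L, v) = 256 + 6*v**2 (Z(L, v) = v**2*6 + 256 = 6*v**2 + 256 = 256 + 6*v**2)
B(k, F) = F*k
Z(4*(3 + 6), -10)*B(8, -7) = (256 + 6*(-10)**2)*(-7*8) = (256 + 6*100)*(-56) = (256 + 600)*(-56) = 856*(-56) = -47936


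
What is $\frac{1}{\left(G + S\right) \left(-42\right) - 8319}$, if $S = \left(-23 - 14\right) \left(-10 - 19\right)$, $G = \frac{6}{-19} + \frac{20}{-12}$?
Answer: $- \frac{19}{1012733} \approx -1.8761 \cdot 10^{-5}$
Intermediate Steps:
$G = - \frac{113}{57}$ ($G = 6 \left(- \frac{1}{19}\right) + 20 \left(- \frac{1}{12}\right) = - \frac{6}{19} - \frac{5}{3} = - \frac{113}{57} \approx -1.9825$)
$S = 1073$ ($S = \left(-37\right) \left(-29\right) = 1073$)
$\frac{1}{\left(G + S\right) \left(-42\right) - 8319} = \frac{1}{\left(- \frac{113}{57} + 1073\right) \left(-42\right) - 8319} = \frac{1}{\frac{61048}{57} \left(-42\right) - 8319} = \frac{1}{- \frac{854672}{19} - 8319} = \frac{1}{- \frac{1012733}{19}} = - \frac{19}{1012733}$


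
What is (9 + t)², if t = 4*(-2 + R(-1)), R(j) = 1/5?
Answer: 81/25 ≈ 3.2400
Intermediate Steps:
R(j) = ⅕
t = -36/5 (t = 4*(-2 + ⅕) = 4*(-9/5) = -36/5 ≈ -7.2000)
(9 + t)² = (9 - 36/5)² = (9/5)² = 81/25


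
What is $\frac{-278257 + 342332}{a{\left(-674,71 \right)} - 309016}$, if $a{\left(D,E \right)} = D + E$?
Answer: $- \frac{64075}{309619} \approx -0.20695$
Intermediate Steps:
$\frac{-278257 + 342332}{a{\left(-674,71 \right)} - 309016} = \frac{-278257 + 342332}{\left(-674 + 71\right) - 309016} = \frac{64075}{-603 - 309016} = \frac{64075}{-309619} = 64075 \left(- \frac{1}{309619}\right) = - \frac{64075}{309619}$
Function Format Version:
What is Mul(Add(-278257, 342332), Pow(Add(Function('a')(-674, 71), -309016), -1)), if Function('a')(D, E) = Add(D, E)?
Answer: Rational(-64075, 309619) ≈ -0.20695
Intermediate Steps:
Mul(Add(-278257, 342332), Pow(Add(Function('a')(-674, 71), -309016), -1)) = Mul(Add(-278257, 342332), Pow(Add(Add(-674, 71), -309016), -1)) = Mul(64075, Pow(Add(-603, -309016), -1)) = Mul(64075, Pow(-309619, -1)) = Mul(64075, Rational(-1, 309619)) = Rational(-64075, 309619)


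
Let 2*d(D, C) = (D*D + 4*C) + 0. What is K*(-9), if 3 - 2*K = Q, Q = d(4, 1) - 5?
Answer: 9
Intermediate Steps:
d(D, C) = D²/2 + 2*C (d(D, C) = ((D*D + 4*C) + 0)/2 = ((D² + 4*C) + 0)/2 = (D² + 4*C)/2 = D²/2 + 2*C)
Q = 5 (Q = ((½)*4² + 2*1) - 5 = ((½)*16 + 2) - 5 = (8 + 2) - 5 = 10 - 5 = 5)
K = -1 (K = 3/2 - ½*5 = 3/2 - 5/2 = -1)
K*(-9) = -1*(-9) = 9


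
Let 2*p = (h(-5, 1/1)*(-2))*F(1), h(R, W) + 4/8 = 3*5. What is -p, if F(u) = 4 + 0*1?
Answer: 58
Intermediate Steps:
F(u) = 4 (F(u) = 4 + 0 = 4)
h(R, W) = 29/2 (h(R, W) = -½ + 3*5 = -½ + 15 = 29/2)
p = -58 (p = (((29/2)*(-2))*4)/2 = (-29*4)/2 = (½)*(-116) = -58)
-p = -1*(-58) = 58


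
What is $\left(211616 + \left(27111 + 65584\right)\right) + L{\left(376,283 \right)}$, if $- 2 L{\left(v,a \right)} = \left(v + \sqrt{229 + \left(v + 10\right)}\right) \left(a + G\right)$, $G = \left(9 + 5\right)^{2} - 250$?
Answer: $261259 - \frac{229 \sqrt{615}}{2} \approx 2.5842 \cdot 10^{5}$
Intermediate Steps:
$G = -54$ ($G = 14^{2} - 250 = 196 - 250 = -54$)
$L{\left(v,a \right)} = - \frac{\left(-54 + a\right) \left(v + \sqrt{239 + v}\right)}{2}$ ($L{\left(v,a \right)} = - \frac{\left(v + \sqrt{229 + \left(v + 10\right)}\right) \left(a - 54\right)}{2} = - \frac{\left(v + \sqrt{229 + \left(10 + v\right)}\right) \left(-54 + a\right)}{2} = - \frac{\left(v + \sqrt{239 + v}\right) \left(-54 + a\right)}{2} = - \frac{\left(-54 + a\right) \left(v + \sqrt{239 + v}\right)}{2}$)
$\left(211616 + \left(27111 + 65584\right)\right) + L{\left(376,283 \right)} = \left(211616 + \left(27111 + 65584\right)\right) + \left(27 \cdot 376 + 27 \sqrt{239 + 376} - \frac{283}{2} \cdot 376 - \frac{283 \sqrt{239 + 376}}{2}\right) = \left(211616 + 92695\right) + \left(10152 + 27 \sqrt{615} - 53204 - \frac{283 \sqrt{615}}{2}\right) = 304311 + \left(10152 + 27 \sqrt{615} - 53204 - \frac{283 \sqrt{615}}{2}\right) = 304311 - \left(43052 + \frac{229 \sqrt{615}}{2}\right) = 261259 - \frac{229 \sqrt{615}}{2}$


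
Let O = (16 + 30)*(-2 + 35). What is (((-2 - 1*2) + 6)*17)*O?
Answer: 51612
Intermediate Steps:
O = 1518 (O = 46*33 = 1518)
(((-2 - 1*2) + 6)*17)*O = (((-2 - 1*2) + 6)*17)*1518 = (((-2 - 2) + 6)*17)*1518 = ((-4 + 6)*17)*1518 = (2*17)*1518 = 34*1518 = 51612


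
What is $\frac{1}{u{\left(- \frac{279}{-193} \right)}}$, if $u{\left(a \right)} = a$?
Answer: $\frac{193}{279} \approx 0.69176$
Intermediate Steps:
$\frac{1}{u{\left(- \frac{279}{-193} \right)}} = \frac{1}{\left(-279\right) \frac{1}{-193}} = \frac{1}{\left(-279\right) \left(- \frac{1}{193}\right)} = \frac{1}{\frac{279}{193}} = \frac{193}{279}$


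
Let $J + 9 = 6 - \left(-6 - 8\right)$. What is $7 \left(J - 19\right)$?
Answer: $-56$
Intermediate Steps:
$J = 11$ ($J = -9 + \left(6 - \left(-6 - 8\right)\right) = -9 + \left(6 - -14\right) = -9 + \left(6 + 14\right) = -9 + 20 = 11$)
$7 \left(J - 19\right) = 7 \left(11 - 19\right) = 7 \left(-8\right) = -56$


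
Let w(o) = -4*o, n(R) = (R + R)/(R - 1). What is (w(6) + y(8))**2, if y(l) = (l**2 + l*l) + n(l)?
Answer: 553536/49 ≈ 11297.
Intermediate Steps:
n(R) = 2*R/(-1 + R) (n(R) = (2*R)/(-1 + R) = 2*R/(-1 + R))
y(l) = 2*l**2 + 2*l/(-1 + l) (y(l) = (l**2 + l*l) + 2*l/(-1 + l) = (l**2 + l**2) + 2*l/(-1 + l) = 2*l**2 + 2*l/(-1 + l))
(w(6) + y(8))**2 = (-4*6 + 2*8*(1 + 8*(-1 + 8))/(-1 + 8))**2 = (-24 + 2*8*(1 + 8*7)/7)**2 = (-24 + 2*8*(1/7)*(1 + 56))**2 = (-24 + 2*8*(1/7)*57)**2 = (-24 + 912/7)**2 = (744/7)**2 = 553536/49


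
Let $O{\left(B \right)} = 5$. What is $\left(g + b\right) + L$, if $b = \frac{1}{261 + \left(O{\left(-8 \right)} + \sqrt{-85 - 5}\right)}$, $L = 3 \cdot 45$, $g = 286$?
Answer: $\frac{14913216}{35423} - \frac{3 i \sqrt{10}}{70846} \approx 421.0 - 0.00013391 i$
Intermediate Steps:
$L = 135$
$b = \frac{1}{266 + 3 i \sqrt{10}}$ ($b = \frac{1}{261 + \left(5 + \sqrt{-85 - 5}\right)} = \frac{1}{261 + \left(5 + \sqrt{-90}\right)} = \frac{1}{261 + \left(5 + 3 i \sqrt{10}\right)} = \frac{1}{266 + 3 i \sqrt{10}} \approx 0.0037546 - 0.00013391 i$)
$\left(g + b\right) + L = \left(286 + \left(\frac{133}{35423} - \frac{3 i \sqrt{10}}{70846}\right)\right) + 135 = \left(\frac{10131111}{35423} - \frac{3 i \sqrt{10}}{70846}\right) + 135 = \frac{14913216}{35423} - \frac{3 i \sqrt{10}}{70846}$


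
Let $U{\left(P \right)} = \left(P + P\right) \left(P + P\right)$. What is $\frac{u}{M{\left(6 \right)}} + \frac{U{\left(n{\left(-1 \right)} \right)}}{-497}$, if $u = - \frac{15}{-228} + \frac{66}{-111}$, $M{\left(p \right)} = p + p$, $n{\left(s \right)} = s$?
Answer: $- \frac{874015}{16770768} \approx -0.052115$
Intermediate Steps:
$M{\left(p \right)} = 2 p$
$U{\left(P \right)} = 4 P^{2}$ ($U{\left(P \right)} = 2 P 2 P = 4 P^{2}$)
$u = - \frac{1487}{2812}$ ($u = \left(-15\right) \left(- \frac{1}{228}\right) + 66 \left(- \frac{1}{111}\right) = \frac{5}{76} - \frac{22}{37} = - \frac{1487}{2812} \approx -0.5288$)
$\frac{u}{M{\left(6 \right)}} + \frac{U{\left(n{\left(-1 \right)} \right)}}{-497} = - \frac{1487}{2812 \cdot 2 \cdot 6} + \frac{4 \left(-1\right)^{2}}{-497} = - \frac{1487}{2812 \cdot 12} + 4 \cdot 1 \left(- \frac{1}{497}\right) = \left(- \frac{1487}{2812}\right) \frac{1}{12} + 4 \left(- \frac{1}{497}\right) = - \frac{1487}{33744} - \frac{4}{497} = - \frac{874015}{16770768}$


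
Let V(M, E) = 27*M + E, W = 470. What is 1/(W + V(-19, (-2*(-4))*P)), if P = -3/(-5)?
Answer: -5/191 ≈ -0.026178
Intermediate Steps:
P = ⅗ (P = -3*(-⅕) = ⅗ ≈ 0.60000)
V(M, E) = E + 27*M
1/(W + V(-19, (-2*(-4))*P)) = 1/(470 + (-2*(-4)*(⅗) + 27*(-19))) = 1/(470 + (8*(⅗) - 513)) = 1/(470 + (24/5 - 513)) = 1/(470 - 2541/5) = 1/(-191/5) = -5/191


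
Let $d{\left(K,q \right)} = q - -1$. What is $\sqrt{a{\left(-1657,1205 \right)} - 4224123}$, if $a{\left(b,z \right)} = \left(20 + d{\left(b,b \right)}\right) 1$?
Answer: $i \sqrt{4225759} \approx 2055.7 i$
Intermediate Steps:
$d{\left(K,q \right)} = 1 + q$ ($d{\left(K,q \right)} = q + 1 = 1 + q$)
$a{\left(b,z \right)} = 21 + b$ ($a{\left(b,z \right)} = \left(20 + \left(1 + b\right)\right) 1 = \left(21 + b\right) 1 = 21 + b$)
$\sqrt{a{\left(-1657,1205 \right)} - 4224123} = \sqrt{\left(21 - 1657\right) - 4224123} = \sqrt{-1636 - 4224123} = \sqrt{-4225759} = i \sqrt{4225759}$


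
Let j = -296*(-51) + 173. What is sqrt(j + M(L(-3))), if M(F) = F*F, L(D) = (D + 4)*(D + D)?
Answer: sqrt(15305) ≈ 123.71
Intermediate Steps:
j = 15269 (j = 15096 + 173 = 15269)
L(D) = 2*D*(4 + D) (L(D) = (4 + D)*(2*D) = 2*D*(4 + D))
M(F) = F**2
sqrt(j + M(L(-3))) = sqrt(15269 + (2*(-3)*(4 - 3))**2) = sqrt(15269 + (2*(-3)*1)**2) = sqrt(15269 + (-6)**2) = sqrt(15269 + 36) = sqrt(15305)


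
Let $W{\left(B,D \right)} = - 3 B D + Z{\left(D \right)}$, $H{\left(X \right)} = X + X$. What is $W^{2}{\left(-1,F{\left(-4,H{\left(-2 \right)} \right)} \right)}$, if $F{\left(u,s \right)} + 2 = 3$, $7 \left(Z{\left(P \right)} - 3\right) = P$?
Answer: $\frac{1849}{49} \approx 37.735$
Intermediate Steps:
$H{\left(X \right)} = 2 X$
$Z{\left(P \right)} = 3 + \frac{P}{7}$
$F{\left(u,s \right)} = 1$ ($F{\left(u,s \right)} = -2 + 3 = 1$)
$W{\left(B,D \right)} = 3 + \frac{D}{7} - 3 B D$ ($W{\left(B,D \right)} = - 3 B D + \left(3 + \frac{D}{7}\right) = 3 + \frac{D}{7} - 3 B D$)
$W^{2}{\left(-1,F{\left(-4,H{\left(-2 \right)} \right)} \right)} = \left(3 + \frac{1}{7} \cdot 1 - \left(-3\right) 1\right)^{2} = \left(3 + \frac{1}{7} + 3\right)^{2} = \left(\frac{43}{7}\right)^{2} = \frac{1849}{49}$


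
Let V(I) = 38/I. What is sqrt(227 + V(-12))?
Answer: sqrt(8058)/6 ≈ 14.961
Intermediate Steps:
sqrt(227 + V(-12)) = sqrt(227 + 38/(-12)) = sqrt(227 + 38*(-1/12)) = sqrt(227 - 19/6) = sqrt(1343/6) = sqrt(8058)/6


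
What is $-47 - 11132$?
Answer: $-11179$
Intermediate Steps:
$-47 - 11132 = -11179$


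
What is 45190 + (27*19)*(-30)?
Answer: 29800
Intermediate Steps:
45190 + (27*19)*(-30) = 45190 + 513*(-30) = 45190 - 15390 = 29800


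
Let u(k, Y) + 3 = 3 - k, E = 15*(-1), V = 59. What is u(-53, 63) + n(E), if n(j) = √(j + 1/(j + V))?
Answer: 53 + I*√7249/22 ≈ 53.0 + 3.87*I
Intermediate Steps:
E = -15
u(k, Y) = -k (u(k, Y) = -3 + (3 - k) = -k)
n(j) = √(j + 1/(59 + j)) (n(j) = √(j + 1/(j + 59)) = √(j + 1/(59 + j)))
u(-53, 63) + n(E) = -1*(-53) + √((1 - 15*(59 - 15))/(59 - 15)) = 53 + √((1 - 15*44)/44) = 53 + √((1 - 660)/44) = 53 + √((1/44)*(-659)) = 53 + √(-659/44) = 53 + I*√7249/22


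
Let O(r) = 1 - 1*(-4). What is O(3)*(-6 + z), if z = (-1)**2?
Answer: -25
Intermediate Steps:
z = 1
O(r) = 5 (O(r) = 1 + 4 = 5)
O(3)*(-6 + z) = 5*(-6 + 1) = 5*(-5) = -25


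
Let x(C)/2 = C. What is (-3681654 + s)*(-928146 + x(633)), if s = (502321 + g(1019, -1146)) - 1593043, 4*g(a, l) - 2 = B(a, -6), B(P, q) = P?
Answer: 4423183280760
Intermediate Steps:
g(a, l) = ½ + a/4
x(C) = 2*C
s = -4361867/4 (s = (502321 + (½ + (¼)*1019)) - 1593043 = (502321 + (½ + 1019/4)) - 1593043 = (502321 + 1021/4) - 1593043 = 2010305/4 - 1593043 = -4361867/4 ≈ -1.0905e+6)
(-3681654 + s)*(-928146 + x(633)) = (-3681654 - 4361867/4)*(-928146 + 2*633) = -19088483*(-928146 + 1266)/4 = -19088483/4*(-926880) = 4423183280760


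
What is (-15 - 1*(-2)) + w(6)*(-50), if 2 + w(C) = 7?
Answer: -263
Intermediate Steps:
w(C) = 5 (w(C) = -2 + 7 = 5)
(-15 - 1*(-2)) + w(6)*(-50) = (-15 - 1*(-2)) + 5*(-50) = (-15 + 2) - 250 = -13 - 250 = -263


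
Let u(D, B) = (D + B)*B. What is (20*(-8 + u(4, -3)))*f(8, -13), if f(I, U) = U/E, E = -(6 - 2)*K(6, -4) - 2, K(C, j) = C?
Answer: -110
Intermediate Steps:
E = -26 (E = -(6 - 2)*6 - 2 = -4*6 - 2 = -1*24 - 2 = -24 - 2 = -26)
u(D, B) = B*(B + D) (u(D, B) = (B + D)*B = B*(B + D))
f(I, U) = -U/26 (f(I, U) = U/(-26) = U*(-1/26) = -U/26)
(20*(-8 + u(4, -3)))*f(8, -13) = (20*(-8 - 3*(-3 + 4)))*(-1/26*(-13)) = (20*(-8 - 3*1))*(½) = (20*(-8 - 3))*(½) = (20*(-11))*(½) = -220*½ = -110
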